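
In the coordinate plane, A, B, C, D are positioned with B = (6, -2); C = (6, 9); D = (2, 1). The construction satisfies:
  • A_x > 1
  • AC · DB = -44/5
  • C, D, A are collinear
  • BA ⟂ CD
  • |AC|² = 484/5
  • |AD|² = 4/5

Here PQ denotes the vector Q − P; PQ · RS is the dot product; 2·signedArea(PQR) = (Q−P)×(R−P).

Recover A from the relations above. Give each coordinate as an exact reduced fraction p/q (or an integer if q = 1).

A = (8/5, 1/5)

1. A_x = 8/5  [C, D, A are collinear ∩ BA ⟂ CD]
2. A_y = 1/5  [C, D, A are collinear ∩ BA ⟂ CD]
   → A = (8/5, 1/5)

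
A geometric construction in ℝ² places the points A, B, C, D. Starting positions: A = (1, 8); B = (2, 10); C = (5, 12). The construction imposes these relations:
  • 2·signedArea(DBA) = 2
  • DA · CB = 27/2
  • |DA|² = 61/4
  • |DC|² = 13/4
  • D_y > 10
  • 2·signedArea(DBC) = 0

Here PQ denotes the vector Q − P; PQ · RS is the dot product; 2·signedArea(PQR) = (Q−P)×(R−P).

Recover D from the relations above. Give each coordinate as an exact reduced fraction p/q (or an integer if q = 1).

1. D_x = 7/2  [2·signedArea(DBC) = 0 ∩ DA · CB = 27/2]
2. D_y = 11  [2·signedArea(DBC) = 0 ∩ DA · CB = 27/2]
   → D = (7/2, 11)

D = (7/2, 11)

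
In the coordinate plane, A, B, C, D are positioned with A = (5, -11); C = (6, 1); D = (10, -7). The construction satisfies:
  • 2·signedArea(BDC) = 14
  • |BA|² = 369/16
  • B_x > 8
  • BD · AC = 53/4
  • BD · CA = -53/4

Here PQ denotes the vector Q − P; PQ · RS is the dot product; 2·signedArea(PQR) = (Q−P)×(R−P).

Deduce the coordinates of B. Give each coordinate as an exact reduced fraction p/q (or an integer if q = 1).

B = (35/4, -8)

1. B_x = 35/4  [2·signedArea(BDC) = 14 ∩ BD · AC = 53/4]
2. B_y = -8  [2·signedArea(BDC) = 14 ∩ BD · AC = 53/4]
   → B = (35/4, -8)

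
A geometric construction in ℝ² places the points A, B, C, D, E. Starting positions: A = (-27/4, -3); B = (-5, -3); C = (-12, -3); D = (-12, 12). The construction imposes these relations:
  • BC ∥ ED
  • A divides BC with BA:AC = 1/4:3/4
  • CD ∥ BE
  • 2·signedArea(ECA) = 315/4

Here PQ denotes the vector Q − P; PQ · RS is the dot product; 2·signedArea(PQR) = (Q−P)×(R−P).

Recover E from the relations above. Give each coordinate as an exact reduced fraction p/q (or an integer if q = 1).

1. E_x = -5  [BC ∥ ED ∩ CD ∥ BE]
2. E_y = 12  [BC ∥ ED ∩ CD ∥ BE]
   → E = (-5, 12)

E = (-5, 12)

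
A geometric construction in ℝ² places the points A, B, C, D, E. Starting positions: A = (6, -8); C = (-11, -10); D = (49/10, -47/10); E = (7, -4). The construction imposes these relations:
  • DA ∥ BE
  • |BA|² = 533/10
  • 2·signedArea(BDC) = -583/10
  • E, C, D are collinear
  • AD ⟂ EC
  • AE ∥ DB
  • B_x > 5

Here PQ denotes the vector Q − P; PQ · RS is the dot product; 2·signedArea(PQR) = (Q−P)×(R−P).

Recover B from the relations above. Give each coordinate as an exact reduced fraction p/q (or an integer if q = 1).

1. B_x = 59/10  [DA ∥ BE ∩ AE ∥ DB]
2. B_y = -7/10  [DA ∥ BE ∩ AE ∥ DB]
   → B = (59/10, -7/10)

B = (59/10, -7/10)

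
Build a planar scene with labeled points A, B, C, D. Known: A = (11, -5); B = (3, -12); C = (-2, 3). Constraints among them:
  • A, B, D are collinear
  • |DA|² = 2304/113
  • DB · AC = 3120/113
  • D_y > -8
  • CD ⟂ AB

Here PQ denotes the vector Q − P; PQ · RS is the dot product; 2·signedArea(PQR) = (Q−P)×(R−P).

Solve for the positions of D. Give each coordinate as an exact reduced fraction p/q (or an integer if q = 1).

D = (859/113, -901/113)

1. D_x = 859/113  [A, B, D are collinear ∩ CD ⟂ AB]
2. D_y = -901/113  [A, B, D are collinear ∩ CD ⟂ AB]
   → D = (859/113, -901/113)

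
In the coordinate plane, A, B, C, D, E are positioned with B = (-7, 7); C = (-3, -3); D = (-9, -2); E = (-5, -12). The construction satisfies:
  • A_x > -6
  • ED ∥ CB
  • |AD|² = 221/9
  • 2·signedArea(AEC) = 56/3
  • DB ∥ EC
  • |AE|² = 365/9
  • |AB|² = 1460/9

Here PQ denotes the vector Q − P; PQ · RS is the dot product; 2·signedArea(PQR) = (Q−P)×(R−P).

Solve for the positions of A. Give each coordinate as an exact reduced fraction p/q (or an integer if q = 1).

A = (-17/3, -17/3)

1. A_x = -17/3  [line -9·x + 2·y + -119/3 = 0 ∩ |AE|² = 365/9]
2. A_y = -17/3  [line -9·x + 2·y + -119/3 = 0 ∩ |AE|² = 365/9]
   → A = (-17/3, -17/3)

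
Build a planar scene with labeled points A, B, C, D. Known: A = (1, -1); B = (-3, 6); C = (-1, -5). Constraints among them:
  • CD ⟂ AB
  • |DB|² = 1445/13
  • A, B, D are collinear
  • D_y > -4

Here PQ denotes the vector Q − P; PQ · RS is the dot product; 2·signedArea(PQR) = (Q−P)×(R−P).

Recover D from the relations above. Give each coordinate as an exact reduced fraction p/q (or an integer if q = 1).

1. D_x = 29/13  [A, B, D are collinear ∩ CD ⟂ AB]
2. D_y = -41/13  [A, B, D are collinear ∩ CD ⟂ AB]
   → D = (29/13, -41/13)

D = (29/13, -41/13)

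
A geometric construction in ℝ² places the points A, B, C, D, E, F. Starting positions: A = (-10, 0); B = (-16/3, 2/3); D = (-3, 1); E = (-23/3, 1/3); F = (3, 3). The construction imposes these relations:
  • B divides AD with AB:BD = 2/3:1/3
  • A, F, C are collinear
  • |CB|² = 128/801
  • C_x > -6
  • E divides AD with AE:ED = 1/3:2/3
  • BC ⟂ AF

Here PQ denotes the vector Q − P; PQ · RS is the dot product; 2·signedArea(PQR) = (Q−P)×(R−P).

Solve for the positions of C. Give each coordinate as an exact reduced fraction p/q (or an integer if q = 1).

C = (-1448/267, 94/89)

1. C_x = -1448/267  [A, F, C are collinear ∩ BC ⟂ AF]
2. C_y = 94/89  [A, F, C are collinear ∩ BC ⟂ AF]
   → C = (-1448/267, 94/89)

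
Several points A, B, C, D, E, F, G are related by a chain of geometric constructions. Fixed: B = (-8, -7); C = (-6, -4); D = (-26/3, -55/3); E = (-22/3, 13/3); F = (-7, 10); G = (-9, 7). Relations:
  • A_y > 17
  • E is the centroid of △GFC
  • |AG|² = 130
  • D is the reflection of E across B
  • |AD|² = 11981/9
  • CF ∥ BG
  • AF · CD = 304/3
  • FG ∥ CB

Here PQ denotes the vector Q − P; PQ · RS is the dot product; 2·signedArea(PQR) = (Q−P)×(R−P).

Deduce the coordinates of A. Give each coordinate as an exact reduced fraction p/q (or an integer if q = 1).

1. A_x = -12  [line 8/3·x + 43/3·y + -226 = 0 ∩ |AD|² = 11981/9]
2. A_y = 18  [line 8/3·x + 43/3·y + -226 = 0 ∩ |AD|² = 11981/9]
   → A = (-12, 18)

A = (-12, 18)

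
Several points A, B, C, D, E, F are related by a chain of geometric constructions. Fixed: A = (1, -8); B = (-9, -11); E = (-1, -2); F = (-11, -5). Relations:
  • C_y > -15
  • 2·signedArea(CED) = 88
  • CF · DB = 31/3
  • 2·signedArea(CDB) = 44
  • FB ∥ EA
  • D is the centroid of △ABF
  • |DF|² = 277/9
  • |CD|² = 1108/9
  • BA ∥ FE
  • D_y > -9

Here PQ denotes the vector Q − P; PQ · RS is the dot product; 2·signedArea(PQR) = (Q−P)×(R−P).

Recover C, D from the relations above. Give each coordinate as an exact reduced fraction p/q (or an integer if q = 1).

1. D_x = -19/3  [D is the centroid of △ABF]
2. D_y = -8  [D is the centroid of △ABF]
   → D = (-19/3, -8)
3. C_x = 3  [2·signedArea(CDB) = 44 ∩ CF · DB = 31/3]
4. C_y = -14  [2·signedArea(CDB) = 44 ∩ CF · DB = 31/3]
   → C = (3, -14)

C = (3, -14)
D = (-19/3, -8)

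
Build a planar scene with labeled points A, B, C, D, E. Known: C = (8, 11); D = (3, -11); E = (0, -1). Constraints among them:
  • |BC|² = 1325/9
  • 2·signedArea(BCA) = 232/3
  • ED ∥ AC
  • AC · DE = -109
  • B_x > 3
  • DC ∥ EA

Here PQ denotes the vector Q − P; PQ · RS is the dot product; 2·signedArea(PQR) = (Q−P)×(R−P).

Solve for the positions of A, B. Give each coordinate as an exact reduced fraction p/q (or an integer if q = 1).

1. A_x = 5  [ED ∥ AC ∩ DC ∥ EA]
2. A_y = 21  [ED ∥ AC ∩ DC ∥ EA]
   → A = (5, 21)
3. B_x = 11/3  [line -10·x + -3·y + 107/3 = 0 ∩ |BC|² = 1325/9]
4. B_y = -1/3  [line -10·x + -3·y + 107/3 = 0 ∩ |BC|² = 1325/9]
   → B = (11/3, -1/3)

A = (5, 21)
B = (11/3, -1/3)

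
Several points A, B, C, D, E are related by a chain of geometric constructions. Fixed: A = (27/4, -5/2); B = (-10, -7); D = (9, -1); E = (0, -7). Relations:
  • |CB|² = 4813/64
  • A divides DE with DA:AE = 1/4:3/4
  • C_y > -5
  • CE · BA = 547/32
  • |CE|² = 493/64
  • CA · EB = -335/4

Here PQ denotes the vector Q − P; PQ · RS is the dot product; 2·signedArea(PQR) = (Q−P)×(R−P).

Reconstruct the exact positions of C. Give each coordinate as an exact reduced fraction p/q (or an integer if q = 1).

1. C_x = -13/8  [CA · EB = -335/4 ∩ CE · BA = 547/32]
2. C_y = -19/4  [CA · EB = -335/4 ∩ CE · BA = 547/32]
   → C = (-13/8, -19/4)

C = (-13/8, -19/4)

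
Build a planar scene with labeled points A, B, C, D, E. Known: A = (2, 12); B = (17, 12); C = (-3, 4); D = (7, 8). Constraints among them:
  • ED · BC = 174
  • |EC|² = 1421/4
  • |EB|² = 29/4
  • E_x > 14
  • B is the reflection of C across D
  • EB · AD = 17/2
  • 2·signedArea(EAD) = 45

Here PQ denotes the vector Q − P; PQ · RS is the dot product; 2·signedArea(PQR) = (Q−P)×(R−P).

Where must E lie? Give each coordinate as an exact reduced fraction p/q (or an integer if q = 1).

1. E_x = 29/2  [ED · BC = 174 ∩ 2·signedArea(EAD) = 45]
2. E_y = 11  [ED · BC = 174 ∩ 2·signedArea(EAD) = 45]
   → E = (29/2, 11)

E = (29/2, 11)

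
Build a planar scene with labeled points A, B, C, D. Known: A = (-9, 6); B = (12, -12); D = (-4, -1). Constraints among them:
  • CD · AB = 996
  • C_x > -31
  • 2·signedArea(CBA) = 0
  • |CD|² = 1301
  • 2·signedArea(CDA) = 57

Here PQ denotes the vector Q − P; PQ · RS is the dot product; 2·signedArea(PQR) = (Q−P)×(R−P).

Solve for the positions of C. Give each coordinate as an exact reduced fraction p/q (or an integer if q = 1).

C = (-30, 24)

1. C_x = -30  [2·signedArea(CBA) = 0 ∩ CD · AB = 996]
2. C_y = 24  [2·signedArea(CBA) = 0 ∩ CD · AB = 996]
   → C = (-30, 24)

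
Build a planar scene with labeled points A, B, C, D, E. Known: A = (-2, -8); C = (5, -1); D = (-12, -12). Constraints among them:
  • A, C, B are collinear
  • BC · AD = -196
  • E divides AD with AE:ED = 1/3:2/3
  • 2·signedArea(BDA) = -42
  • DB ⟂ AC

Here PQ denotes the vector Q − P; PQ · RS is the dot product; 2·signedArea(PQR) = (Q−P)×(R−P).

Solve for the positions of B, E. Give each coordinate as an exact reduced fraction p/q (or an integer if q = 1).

B = (-9, -15)
E = (-16/3, -28/3)

1. B_x = -9  [A, C, B are collinear ∩ DB ⟂ AC]
2. B_y = -15  [A, C, B are collinear ∩ DB ⟂ AC]
   → B = (-9, -15)
3. E_x = -16/3  [E divides AD with AE:ED = 1/3:2/3]
4. E_y = -28/3  [E divides AD with AE:ED = 1/3:2/3]
   → E = (-16/3, -28/3)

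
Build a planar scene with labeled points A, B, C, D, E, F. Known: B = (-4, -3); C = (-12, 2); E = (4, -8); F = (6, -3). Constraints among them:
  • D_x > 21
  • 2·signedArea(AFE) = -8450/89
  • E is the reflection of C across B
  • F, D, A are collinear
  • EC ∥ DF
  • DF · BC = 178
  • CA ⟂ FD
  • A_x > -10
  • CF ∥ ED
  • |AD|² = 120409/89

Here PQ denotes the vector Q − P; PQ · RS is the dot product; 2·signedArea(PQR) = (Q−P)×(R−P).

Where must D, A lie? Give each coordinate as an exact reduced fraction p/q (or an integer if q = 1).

A = (-818/89, 578/89)
D = (22, -13)

1. D_x = 22  [EC ∥ DF ∩ CF ∥ ED]
2. D_y = -13  [EC ∥ DF ∩ CF ∥ ED]
   → D = (22, -13)
3. A_x = -818/89  [F, D, A are collinear ∩ CA ⟂ FD]
4. A_y = 578/89  [F, D, A are collinear ∩ CA ⟂ FD]
   → A = (-818/89, 578/89)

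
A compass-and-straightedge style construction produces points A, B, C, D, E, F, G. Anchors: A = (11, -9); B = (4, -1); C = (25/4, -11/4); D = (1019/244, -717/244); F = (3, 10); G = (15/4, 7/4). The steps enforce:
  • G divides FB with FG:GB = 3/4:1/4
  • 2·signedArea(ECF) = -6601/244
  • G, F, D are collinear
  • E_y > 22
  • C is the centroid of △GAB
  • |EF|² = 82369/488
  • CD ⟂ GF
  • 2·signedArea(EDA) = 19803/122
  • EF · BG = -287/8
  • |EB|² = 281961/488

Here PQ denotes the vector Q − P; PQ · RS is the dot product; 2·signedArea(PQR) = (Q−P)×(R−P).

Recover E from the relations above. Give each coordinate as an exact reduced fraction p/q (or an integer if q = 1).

E = (445/244, 5597/244)

1. E_x = 445/244  [2·signedArea(ECF) = -6601/244 ∩ 2·signedArea(EDA) = 19803/122]
2. E_y = 5597/244  [2·signedArea(ECF) = -6601/244 ∩ 2·signedArea(EDA) = 19803/122]
   → E = (445/244, 5597/244)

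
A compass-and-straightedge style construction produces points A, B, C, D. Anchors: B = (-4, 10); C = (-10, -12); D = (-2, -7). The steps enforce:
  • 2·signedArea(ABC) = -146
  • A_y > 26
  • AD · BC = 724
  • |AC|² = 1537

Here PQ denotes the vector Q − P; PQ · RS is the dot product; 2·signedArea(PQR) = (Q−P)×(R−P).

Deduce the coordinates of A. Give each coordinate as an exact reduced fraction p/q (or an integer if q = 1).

A = (-6, 27)

1. A_x = -6  [2·signedArea(ABC) = -146 ∩ AD · BC = 724]
2. A_y = 27  [2·signedArea(ABC) = -146 ∩ AD · BC = 724]
   → A = (-6, 27)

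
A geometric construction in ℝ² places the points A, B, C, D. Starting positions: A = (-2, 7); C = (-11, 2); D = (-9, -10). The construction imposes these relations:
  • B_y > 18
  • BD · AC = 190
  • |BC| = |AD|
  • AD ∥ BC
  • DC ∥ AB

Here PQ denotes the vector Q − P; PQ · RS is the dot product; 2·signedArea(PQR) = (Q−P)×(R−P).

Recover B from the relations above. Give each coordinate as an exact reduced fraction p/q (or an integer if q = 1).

1. B_x = -4  [AD ∥ BC ∩ DC ∥ AB]
2. B_y = 19  [AD ∥ BC ∩ DC ∥ AB]
   → B = (-4, 19)

B = (-4, 19)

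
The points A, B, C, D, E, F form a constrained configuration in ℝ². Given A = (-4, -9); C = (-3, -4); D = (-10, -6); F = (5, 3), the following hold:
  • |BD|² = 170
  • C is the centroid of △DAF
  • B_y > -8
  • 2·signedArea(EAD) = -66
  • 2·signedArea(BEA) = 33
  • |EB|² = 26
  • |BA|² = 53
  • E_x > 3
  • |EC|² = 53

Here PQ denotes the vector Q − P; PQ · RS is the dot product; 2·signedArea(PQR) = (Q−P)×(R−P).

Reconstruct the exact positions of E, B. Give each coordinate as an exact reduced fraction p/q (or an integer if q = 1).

1. E_x = 4  [line -3·x + -6·y + 0 = 0 ∩ |EC|² = 53]
2. E_y = -2  [line -3·x + -6·y + 0 = 0 ∩ |EC|² = 53]
   → E = (4, -2)
3. B_x = 3  [line 7·x + -8·y + -77 = 0 ∩ |BD|² = 170]
4. B_y = -7  [line 7·x + -8·y + -77 = 0 ∩ |BD|² = 170]
   → B = (3, -7)

B = (3, -7)
E = (4, -2)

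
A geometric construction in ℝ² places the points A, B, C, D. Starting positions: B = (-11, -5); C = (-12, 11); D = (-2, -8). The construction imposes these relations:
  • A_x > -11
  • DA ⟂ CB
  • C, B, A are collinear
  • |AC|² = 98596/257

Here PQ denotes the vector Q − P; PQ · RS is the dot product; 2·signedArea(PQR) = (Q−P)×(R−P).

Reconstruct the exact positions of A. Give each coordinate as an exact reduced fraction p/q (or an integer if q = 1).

A = (-2770/257, -2197/257)

1. A_x = -2770/257  [C, B, A are collinear ∩ DA ⟂ CB]
2. A_y = -2197/257  [C, B, A are collinear ∩ DA ⟂ CB]
   → A = (-2770/257, -2197/257)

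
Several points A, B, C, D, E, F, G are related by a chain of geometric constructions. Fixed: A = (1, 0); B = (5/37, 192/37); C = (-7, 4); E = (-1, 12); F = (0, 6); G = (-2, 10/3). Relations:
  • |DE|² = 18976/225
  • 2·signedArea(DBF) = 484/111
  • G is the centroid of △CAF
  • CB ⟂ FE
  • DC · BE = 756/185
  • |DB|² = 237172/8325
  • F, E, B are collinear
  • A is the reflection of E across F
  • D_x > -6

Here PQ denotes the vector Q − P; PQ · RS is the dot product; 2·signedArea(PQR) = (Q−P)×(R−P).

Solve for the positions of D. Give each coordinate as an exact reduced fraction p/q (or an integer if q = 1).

1. D_x = -5  [DC · BE = 756/185 ∩ 2·signedArea(DBF) = 484/111]
2. D_y = 56/15  [DC · BE = 756/185 ∩ 2·signedArea(DBF) = 484/111]
   → D = (-5, 56/15)

D = (-5, 56/15)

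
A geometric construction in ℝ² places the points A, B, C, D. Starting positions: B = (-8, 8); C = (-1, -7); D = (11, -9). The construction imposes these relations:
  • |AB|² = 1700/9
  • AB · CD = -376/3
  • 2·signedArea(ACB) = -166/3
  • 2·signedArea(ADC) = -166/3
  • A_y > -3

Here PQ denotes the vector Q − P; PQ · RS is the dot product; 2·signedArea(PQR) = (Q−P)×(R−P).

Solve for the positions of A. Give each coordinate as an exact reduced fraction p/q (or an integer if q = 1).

A = (2/3, -8/3)

1. A_x = 2/3  [AB · CD = -376/3 ∩ 2·signedArea(ADC) = -166/3]
2. A_y = -8/3  [AB · CD = -376/3 ∩ 2·signedArea(ADC) = -166/3]
   → A = (2/3, -8/3)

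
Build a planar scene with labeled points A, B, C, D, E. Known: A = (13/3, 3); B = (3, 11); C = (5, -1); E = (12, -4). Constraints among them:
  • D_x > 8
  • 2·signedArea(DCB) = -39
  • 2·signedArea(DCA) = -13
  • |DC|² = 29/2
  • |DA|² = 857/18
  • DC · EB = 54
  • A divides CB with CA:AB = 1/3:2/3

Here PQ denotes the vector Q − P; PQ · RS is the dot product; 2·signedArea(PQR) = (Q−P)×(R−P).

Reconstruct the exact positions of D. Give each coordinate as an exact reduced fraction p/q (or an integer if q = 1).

D = (17/2, -5/2)

1. D_x = 17/2  [DC · EB = 54 ∩ 2·signedArea(DCB) = -39]
2. D_y = -5/2  [DC · EB = 54 ∩ 2·signedArea(DCB) = -39]
   → D = (17/2, -5/2)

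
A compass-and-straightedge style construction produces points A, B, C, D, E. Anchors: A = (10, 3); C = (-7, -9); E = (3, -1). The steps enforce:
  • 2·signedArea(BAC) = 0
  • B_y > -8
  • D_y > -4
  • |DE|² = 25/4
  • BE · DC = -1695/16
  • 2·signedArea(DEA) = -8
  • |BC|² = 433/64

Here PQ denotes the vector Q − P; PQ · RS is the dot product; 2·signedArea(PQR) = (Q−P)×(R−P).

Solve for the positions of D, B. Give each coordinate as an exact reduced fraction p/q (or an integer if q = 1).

B = (-39/8, -15/2)
D = (3/2, -3)

1. B_x = -39/8  [line 12·x + -17·y + -69 = 0 ∩ |BC|² = 433/64]
2. B_y = -15/2  [line 12·x + -17·y + -69 = 0 ∩ |BC|² = 433/64]
   → B = (-39/8, -15/2)
3. D_x = 3/2  [2·signedArea(DEA) = -8 ∩ BE · DC = -1695/16]
4. D_y = -3  [2·signedArea(DEA) = -8 ∩ BE · DC = -1695/16]
   → D = (3/2, -3)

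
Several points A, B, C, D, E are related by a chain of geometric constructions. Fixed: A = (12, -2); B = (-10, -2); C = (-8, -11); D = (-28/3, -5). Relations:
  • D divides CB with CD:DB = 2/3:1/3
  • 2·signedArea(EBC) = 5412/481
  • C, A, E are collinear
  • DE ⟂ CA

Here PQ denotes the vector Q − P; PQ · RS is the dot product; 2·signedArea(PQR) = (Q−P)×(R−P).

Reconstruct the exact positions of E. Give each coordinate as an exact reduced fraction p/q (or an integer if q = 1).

E = (-9904/1443, -5045/481)

1. E_x = -9904/1443  [C, A, E are collinear ∩ DE ⟂ CA]
2. E_y = -5045/481  [C, A, E are collinear ∩ DE ⟂ CA]
   → E = (-9904/1443, -5045/481)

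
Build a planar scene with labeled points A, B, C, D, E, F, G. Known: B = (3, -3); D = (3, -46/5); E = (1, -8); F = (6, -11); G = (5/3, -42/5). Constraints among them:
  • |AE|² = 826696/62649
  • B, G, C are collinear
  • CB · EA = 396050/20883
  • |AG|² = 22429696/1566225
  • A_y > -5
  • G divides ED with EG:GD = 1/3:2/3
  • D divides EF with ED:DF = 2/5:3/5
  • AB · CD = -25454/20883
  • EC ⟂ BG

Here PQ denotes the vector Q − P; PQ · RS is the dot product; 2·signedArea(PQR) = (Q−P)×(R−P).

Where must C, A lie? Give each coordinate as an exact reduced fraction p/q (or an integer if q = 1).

A = (53749/20883, -32898/6961)
C = (11983/6961, -56928/6961)

1. C_x = 11983/6961  [B, G, C are collinear ∩ EC ⟂ BG]
2. C_y = -56928/6961  [B, G, C are collinear ∩ EC ⟂ BG]
   → C = (11983/6961, -56928/6961)
3. A_x = 53749/20883  [AB · CD = -25454/20883 ∩ CB · EA = 396050/20883]
4. A_y = -32898/6961  [AB · CD = -25454/20883 ∩ CB · EA = 396050/20883]
   → A = (53749/20883, -32898/6961)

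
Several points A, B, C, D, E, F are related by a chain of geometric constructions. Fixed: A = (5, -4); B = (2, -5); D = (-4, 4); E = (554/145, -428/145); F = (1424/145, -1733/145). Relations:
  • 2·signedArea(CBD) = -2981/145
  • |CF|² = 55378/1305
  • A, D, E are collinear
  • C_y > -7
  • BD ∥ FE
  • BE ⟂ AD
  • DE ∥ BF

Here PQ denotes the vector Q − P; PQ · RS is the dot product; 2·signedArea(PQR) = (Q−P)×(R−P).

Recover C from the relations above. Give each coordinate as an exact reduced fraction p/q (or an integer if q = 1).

1. C_x = 813/145  [line -9·x + -6·y + 1241/145 = 0 ∩ |CF|² = 55378/1305]
2. C_y = -3038/435  [line -9·x + -6·y + 1241/145 = 0 ∩ |CF|² = 55378/1305]
   → C = (813/145, -3038/435)

C = (813/145, -3038/435)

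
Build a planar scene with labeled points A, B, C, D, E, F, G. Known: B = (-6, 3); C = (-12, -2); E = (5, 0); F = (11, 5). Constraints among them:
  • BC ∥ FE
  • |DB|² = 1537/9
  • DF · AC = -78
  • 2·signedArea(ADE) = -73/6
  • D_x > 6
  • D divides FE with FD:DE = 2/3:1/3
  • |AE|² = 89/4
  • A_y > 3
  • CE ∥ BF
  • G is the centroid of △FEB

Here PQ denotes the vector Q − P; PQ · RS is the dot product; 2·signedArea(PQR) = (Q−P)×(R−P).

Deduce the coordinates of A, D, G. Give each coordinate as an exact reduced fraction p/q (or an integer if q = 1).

1. D_x = 7  [D divides FE with FD:DE = 2/3:1/3]
2. D_y = 5/3  [D divides FE with FD:DE = 2/3:1/3]
   → D = (7, 5/3)
3. G_x = 10/3  [G is the centroid of △FEB]
4. G_y = 8/3  [G is the centroid of △FEB]
   → G = (10/3, 8/3)
5. A_x = 5/2  [2·signedArea(ADE) = -73/6 ∩ DF · AC = -78]
6. A_y = 4  [2·signedArea(ADE) = -73/6 ∩ DF · AC = -78]
   → A = (5/2, 4)

A = (5/2, 4)
D = (7, 5/3)
G = (10/3, 8/3)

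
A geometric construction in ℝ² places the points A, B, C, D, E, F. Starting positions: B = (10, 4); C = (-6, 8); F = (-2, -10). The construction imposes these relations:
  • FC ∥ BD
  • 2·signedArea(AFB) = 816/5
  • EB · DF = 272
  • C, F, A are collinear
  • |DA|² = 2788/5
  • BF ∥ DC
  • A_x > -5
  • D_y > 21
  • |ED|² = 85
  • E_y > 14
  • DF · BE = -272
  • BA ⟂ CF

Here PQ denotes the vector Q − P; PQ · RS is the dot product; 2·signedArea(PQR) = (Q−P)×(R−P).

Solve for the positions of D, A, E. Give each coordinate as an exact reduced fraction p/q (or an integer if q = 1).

1. D_x = 6  [BF ∥ DC ∩ FC ∥ BD]
2. D_y = 22  [BF ∥ DC ∩ FC ∥ BD]
   → D = (6, 22)
3. A_x = -22/5  [C, F, A are collinear ∩ BA ⟂ CF]
4. A_y = 4/5  [C, F, A are collinear ∩ BA ⟂ CF]
   → A = (-22/5, 4/5)
5. E_x = 0  [line 8·x + 32·y + -480 = 0 ∩ |ED|² = 85]
6. E_y = 15  [line 8·x + 32·y + -480 = 0 ∩ |ED|² = 85]
   → E = (0, 15)

A = (-22/5, 4/5)
D = (6, 22)
E = (0, 15)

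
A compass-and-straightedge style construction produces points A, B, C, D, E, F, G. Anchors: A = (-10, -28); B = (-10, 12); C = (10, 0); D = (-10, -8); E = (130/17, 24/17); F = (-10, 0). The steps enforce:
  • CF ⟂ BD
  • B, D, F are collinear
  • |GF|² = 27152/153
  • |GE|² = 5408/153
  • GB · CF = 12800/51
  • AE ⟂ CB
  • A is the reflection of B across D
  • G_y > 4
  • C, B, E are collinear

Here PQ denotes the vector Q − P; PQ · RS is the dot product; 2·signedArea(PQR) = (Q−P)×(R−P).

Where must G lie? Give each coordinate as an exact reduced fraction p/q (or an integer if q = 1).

1. G_x = 130/51  [GB · CF = 12800/51]
2. G_y = 76/17  [|GF|² = 27152/153]
   → G = (130/51, 76/17)

G = (130/51, 76/17)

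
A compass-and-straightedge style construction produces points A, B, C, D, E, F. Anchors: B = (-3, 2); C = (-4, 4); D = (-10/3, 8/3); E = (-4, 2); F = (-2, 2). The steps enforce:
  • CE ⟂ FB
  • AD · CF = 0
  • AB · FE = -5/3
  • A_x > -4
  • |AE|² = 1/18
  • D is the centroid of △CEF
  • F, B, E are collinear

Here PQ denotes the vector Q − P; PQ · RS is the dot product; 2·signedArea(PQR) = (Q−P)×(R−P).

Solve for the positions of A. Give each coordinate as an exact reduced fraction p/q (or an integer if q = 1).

A = (-23/6, 13/6)

1. A_x = -23/6  [AD · CF = 0 ∩ AB · FE = -5/3]
2. A_y = 13/6  [AD · CF = 0 ∩ AB · FE = -5/3]
   → A = (-23/6, 13/6)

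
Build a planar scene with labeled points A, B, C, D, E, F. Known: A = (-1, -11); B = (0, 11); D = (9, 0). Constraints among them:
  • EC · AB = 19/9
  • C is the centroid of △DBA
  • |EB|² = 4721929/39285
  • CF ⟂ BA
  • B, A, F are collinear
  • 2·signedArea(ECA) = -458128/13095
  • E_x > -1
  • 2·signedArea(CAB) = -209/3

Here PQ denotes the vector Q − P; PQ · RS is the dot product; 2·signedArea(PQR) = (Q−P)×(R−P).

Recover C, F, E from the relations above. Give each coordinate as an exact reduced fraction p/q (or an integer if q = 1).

1. C_x = 8/3  [C is the centroid of △DBA]
2. C_y = 0  [C is the centroid of △DBA]
   → C = (8/3, 0)
3. F_x = -718/1455  [B, A, F are collinear ∩ CF ⟂ BA]
4. F_y = 209/1455  [B, A, F are collinear ∩ CF ⟂ BA]
   → F = (-718/1455, 209/1455)
5. E_x = -2173/4365  [2·signedArea(ECA) = -458128/13095 ∩ EC · AB = 19/9]
6. E_y = 209/4365  [2·signedArea(ECA) = -458128/13095 ∩ EC · AB = 19/9]
   → E = (-2173/4365, 209/4365)

C = (8/3, 0)
E = (-2173/4365, 209/4365)
F = (-718/1455, 209/1455)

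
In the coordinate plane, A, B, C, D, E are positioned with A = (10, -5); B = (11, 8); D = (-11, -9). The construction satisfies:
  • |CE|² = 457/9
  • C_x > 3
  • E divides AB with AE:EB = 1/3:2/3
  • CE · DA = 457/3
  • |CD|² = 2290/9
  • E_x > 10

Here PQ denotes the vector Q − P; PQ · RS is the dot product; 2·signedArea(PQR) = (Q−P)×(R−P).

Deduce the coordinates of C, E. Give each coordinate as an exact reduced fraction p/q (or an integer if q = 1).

C = (10/3, -2)
E = (31/3, -2/3)

1. E_x = 31/3  [E divides AB with AE:EB = 1/3:2/3]
2. E_y = -2/3  [E divides AB with AE:EB = 1/3:2/3]
   → E = (31/3, -2/3)
3. C_x = 10/3  [line -21·x + -4·y + 62 = 0 ∩ |CE|² = 457/9]
4. C_y = -2  [line -21·x + -4·y + 62 = 0 ∩ |CE|² = 457/9]
   → C = (10/3, -2)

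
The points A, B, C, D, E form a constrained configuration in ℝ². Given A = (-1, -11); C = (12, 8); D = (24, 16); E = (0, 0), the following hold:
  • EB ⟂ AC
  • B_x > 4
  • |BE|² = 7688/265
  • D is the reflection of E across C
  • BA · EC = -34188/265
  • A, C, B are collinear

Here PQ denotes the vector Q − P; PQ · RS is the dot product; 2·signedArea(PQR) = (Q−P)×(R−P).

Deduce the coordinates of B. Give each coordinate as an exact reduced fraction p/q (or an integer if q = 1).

B = (1178/265, -806/265)

1. B_x = 1178/265  [A, C, B are collinear ∩ EB ⟂ AC]
2. B_y = -806/265  [A, C, B are collinear ∩ EB ⟂ AC]
   → B = (1178/265, -806/265)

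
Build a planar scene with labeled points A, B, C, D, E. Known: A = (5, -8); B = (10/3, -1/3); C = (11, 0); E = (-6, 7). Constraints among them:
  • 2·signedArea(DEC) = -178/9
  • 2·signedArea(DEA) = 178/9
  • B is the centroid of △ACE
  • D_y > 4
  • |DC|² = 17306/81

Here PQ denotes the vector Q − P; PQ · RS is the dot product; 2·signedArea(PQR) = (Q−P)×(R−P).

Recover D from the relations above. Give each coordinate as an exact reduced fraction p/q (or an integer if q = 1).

1. D_x = -26/9  [2·signedArea(DEC) = -178/9 ∩ 2·signedArea(DEA) = 178/9]
2. D_y = 41/9  [2·signedArea(DEC) = -178/9 ∩ 2·signedArea(DEA) = 178/9]
   → D = (-26/9, 41/9)

D = (-26/9, 41/9)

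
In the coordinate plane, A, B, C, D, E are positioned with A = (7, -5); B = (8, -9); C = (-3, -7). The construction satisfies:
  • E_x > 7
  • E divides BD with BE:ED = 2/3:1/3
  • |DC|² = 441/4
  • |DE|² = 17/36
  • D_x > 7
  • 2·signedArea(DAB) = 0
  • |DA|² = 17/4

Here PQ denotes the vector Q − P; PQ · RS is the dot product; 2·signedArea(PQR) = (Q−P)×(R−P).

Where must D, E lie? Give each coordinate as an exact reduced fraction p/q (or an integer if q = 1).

D = (15/2, -7)
E = (23/3, -23/3)

1. D_x = 15/2  [line 4·x + 1·y + -23 = 0 ∩ |DC|² = 441/4]
2. D_y = -7  [line 4·x + 1·y + -23 = 0 ∩ |DC|² = 441/4]
   → D = (15/2, -7)
3. E_x = 23/3  [E divides BD with BE:ED = 2/3:1/3]
4. E_y = -23/3  [E divides BD with BE:ED = 2/3:1/3]
   → E = (23/3, -23/3)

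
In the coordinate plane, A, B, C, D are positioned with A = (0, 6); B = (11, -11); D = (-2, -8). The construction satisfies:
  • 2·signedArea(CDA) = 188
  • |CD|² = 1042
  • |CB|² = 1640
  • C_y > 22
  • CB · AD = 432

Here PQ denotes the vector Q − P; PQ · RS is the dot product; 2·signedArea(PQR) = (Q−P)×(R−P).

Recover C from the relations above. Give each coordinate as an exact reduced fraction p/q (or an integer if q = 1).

1. C_x = -11  [2·signedArea(CDA) = 188 ∩ CB · AD = 432]
2. C_y = 23  [2·signedArea(CDA) = 188 ∩ CB · AD = 432]
   → C = (-11, 23)

C = (-11, 23)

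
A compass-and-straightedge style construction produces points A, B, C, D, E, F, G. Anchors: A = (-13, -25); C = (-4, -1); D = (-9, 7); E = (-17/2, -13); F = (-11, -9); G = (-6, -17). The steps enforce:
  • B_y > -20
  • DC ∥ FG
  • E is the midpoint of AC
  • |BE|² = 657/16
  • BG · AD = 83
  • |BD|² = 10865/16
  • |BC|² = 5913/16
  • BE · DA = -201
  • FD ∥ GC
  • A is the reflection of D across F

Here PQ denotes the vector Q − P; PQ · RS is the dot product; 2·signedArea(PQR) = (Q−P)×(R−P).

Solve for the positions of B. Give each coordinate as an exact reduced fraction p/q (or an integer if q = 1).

B = (-43/4, -19)

1. B_x = -43/4  [line 4·x + 32·y + 651 = 0 ∩ |BC|² = 5913/16]
2. B_y = -19  [line 4·x + 32·y + 651 = 0 ∩ |BC|² = 5913/16]
   → B = (-43/4, -19)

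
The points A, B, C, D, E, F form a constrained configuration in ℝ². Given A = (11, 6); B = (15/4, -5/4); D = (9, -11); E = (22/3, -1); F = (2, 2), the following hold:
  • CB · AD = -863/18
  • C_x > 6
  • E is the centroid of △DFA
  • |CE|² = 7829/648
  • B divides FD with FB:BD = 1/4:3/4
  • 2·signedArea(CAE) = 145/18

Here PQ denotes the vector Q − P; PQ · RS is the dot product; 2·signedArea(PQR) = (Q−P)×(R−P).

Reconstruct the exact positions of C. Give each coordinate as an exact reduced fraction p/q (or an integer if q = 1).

C = (241/36, -53/12)

1. C_x = 241/36  [CB · AD = -863/18 ∩ 2·signedArea(CAE) = 145/18]
2. C_y = -53/12  [CB · AD = -863/18 ∩ 2·signedArea(CAE) = 145/18]
   → C = (241/36, -53/12)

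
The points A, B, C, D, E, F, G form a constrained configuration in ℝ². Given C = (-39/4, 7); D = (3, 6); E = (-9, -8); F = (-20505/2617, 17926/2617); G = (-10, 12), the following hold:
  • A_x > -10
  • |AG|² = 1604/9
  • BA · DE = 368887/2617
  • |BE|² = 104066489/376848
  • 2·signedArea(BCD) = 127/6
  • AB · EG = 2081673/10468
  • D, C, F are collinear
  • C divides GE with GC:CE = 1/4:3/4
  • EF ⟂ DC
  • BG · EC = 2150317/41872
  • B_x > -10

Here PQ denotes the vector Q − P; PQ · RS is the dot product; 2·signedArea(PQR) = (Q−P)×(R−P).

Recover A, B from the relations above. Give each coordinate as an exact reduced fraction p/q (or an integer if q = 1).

1. B_x = -288763/31404  [2·signedArea(BCD) = 127/6 ∩ BG · EC = 2150317/41872]
2. B_y = 67649/7851  [2·signedArea(BCD) = 127/6 ∩ BG · EC = 2150317/41872]
   → B = (-288763/31404, 67649/7851)
3. A_x = -28/3  [AB · EG = 2081673/10468 ∩ BA · DE = 368887/2617]
4. A_y = -4/3  [AB · EG = 2081673/10468 ∩ BA · DE = 368887/2617]
   → A = (-28/3, -4/3)

A = (-28/3, -4/3)
B = (-288763/31404, 67649/7851)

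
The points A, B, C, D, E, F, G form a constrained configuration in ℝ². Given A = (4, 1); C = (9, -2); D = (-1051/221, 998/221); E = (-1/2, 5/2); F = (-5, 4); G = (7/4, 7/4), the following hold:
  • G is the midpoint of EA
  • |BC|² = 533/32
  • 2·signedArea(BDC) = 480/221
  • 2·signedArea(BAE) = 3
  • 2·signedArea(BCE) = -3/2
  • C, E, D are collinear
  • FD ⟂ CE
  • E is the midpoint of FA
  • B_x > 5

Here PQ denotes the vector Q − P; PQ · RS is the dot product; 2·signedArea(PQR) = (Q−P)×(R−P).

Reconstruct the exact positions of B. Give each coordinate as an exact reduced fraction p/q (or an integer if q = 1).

1. B_x = 43/8  [2·signedArea(BDC) = 480/221 ∩ 2·signedArea(BAE) = 3]
2. B_y = -1/8  [2·signedArea(BDC) = 480/221 ∩ 2·signedArea(BAE) = 3]
   → B = (43/8, -1/8)

B = (43/8, -1/8)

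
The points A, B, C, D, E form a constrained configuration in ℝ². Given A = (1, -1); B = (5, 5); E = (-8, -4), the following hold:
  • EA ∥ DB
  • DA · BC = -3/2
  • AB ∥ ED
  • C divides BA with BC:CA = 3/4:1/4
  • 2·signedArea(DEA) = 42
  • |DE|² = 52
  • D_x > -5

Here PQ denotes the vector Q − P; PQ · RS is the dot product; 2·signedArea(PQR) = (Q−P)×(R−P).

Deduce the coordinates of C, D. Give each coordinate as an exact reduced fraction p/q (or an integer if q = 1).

1. C_x = 2  [C divides BA with BC:CA = 3/4:1/4]
2. C_y = 1/2  [C divides BA with BC:CA = 3/4:1/4]
   → C = (2, 1/2)
3. D_x = -4  [EA ∥ DB ∩ AB ∥ ED]
4. D_y = 2  [EA ∥ DB ∩ AB ∥ ED]
   → D = (-4, 2)

C = (2, 1/2)
D = (-4, 2)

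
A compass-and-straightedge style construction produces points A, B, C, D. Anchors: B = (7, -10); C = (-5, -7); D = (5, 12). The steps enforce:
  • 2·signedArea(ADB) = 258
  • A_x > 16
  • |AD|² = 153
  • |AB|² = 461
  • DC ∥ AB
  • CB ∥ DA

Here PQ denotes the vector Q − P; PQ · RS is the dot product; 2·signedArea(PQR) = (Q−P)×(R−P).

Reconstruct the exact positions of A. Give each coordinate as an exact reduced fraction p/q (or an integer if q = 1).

A = (17, 9)

1. A_x = 17  [DC ∥ AB ∩ CB ∥ DA]
2. A_y = 9  [DC ∥ AB ∩ CB ∥ DA]
   → A = (17, 9)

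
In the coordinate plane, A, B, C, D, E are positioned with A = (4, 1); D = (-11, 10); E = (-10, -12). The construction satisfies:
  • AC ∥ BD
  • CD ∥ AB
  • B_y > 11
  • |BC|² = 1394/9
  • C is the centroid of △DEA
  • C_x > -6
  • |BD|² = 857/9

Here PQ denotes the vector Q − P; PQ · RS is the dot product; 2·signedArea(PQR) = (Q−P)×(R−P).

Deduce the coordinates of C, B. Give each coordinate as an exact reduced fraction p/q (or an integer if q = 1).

1. C_x = -17/3  [C is the centroid of △DEA]
2. C_y = -1/3  [C is the centroid of △DEA]
   → C = (-17/3, -1/3)
3. B_x = -4/3  [AC ∥ BD ∩ CD ∥ AB]
4. B_y = 34/3  [AC ∥ BD ∩ CD ∥ AB]
   → B = (-4/3, 34/3)

B = (-4/3, 34/3)
C = (-17/3, -1/3)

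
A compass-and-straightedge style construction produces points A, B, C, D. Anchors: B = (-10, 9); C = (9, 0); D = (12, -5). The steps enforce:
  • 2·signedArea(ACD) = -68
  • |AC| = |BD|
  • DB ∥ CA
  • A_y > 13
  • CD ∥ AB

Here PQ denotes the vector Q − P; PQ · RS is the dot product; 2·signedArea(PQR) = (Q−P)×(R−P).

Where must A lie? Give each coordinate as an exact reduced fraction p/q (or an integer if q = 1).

A = (-13, 14)

1. A_x = -13  [CD ∥ AB ∩ DB ∥ CA]
2. A_y = 14  [CD ∥ AB ∩ DB ∥ CA]
   → A = (-13, 14)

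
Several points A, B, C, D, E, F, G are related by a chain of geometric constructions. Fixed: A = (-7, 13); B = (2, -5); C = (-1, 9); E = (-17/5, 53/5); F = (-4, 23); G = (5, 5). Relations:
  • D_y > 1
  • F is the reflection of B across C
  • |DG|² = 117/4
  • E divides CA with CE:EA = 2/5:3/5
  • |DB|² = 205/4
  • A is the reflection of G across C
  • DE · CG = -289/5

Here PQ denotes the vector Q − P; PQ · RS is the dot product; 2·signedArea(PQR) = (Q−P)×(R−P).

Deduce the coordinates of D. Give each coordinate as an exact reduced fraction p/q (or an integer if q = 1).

D = (1/2, 2)

1. D_x = 1/2  [line -6·x + 4·y + -5 = 0 ∩ |DB|² = 205/4]
2. D_y = 2  [line -6·x + 4·y + -5 = 0 ∩ |DB|² = 205/4]
   → D = (1/2, 2)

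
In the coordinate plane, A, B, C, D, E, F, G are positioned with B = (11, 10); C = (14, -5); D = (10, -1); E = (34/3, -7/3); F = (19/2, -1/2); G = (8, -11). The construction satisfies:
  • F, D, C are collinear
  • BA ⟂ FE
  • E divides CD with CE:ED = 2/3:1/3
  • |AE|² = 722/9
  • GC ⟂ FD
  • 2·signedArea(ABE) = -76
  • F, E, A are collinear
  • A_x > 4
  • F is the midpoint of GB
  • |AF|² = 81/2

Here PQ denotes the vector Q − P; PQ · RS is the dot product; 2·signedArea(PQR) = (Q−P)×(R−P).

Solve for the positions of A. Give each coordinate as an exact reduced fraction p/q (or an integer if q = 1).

A = (5, 4)

1. A_x = 5  [F, E, A are collinear ∩ BA ⟂ FE]
2. A_y = 4  [F, E, A are collinear ∩ BA ⟂ FE]
   → A = (5, 4)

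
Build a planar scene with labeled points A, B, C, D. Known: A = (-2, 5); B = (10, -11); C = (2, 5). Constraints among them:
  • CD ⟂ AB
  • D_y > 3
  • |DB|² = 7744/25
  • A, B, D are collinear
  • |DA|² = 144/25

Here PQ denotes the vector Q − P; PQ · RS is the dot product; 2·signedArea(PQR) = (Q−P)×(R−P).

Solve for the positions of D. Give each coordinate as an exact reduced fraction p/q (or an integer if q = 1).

1. D_x = -14/25  [A, B, D are collinear ∩ CD ⟂ AB]
2. D_y = 77/25  [A, B, D are collinear ∩ CD ⟂ AB]
   → D = (-14/25, 77/25)

D = (-14/25, 77/25)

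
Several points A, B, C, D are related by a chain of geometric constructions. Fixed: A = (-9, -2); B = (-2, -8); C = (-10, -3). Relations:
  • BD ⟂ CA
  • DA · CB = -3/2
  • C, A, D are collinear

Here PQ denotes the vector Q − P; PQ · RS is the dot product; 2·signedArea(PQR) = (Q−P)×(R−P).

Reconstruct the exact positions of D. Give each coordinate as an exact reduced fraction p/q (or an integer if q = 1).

D = (-17/2, -3/2)

1. D_x = -17/2  [C, A, D are collinear ∩ BD ⟂ CA]
2. D_y = -3/2  [C, A, D are collinear ∩ BD ⟂ CA]
   → D = (-17/2, -3/2)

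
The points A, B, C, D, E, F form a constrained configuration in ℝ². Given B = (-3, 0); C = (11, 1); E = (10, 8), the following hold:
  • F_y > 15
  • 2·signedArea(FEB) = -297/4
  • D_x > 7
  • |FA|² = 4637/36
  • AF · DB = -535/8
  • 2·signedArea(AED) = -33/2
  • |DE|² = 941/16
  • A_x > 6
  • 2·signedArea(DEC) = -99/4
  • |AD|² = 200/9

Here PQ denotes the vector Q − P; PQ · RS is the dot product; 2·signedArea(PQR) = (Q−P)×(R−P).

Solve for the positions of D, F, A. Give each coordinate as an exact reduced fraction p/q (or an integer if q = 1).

1. D_x = 15/2  [line 7·x + 1·y + -213/4 = 0 ∩ |DE|² = 941/16]
2. D_y = 3/4  [line 7·x + 1·y + -213/4 = 0 ∩ |DE|² = 941/16]
   → D = (15/2, 3/4)
3. A_x = 41/6  [line 29/4·x + -5/2·y + -36 = 0 ∩ |AD|² = 200/9]
4. A_y = 65/12  [line 29/4·x + -5/2·y + -36 = 0 ∩ |AD|² = 200/9]
   → A = (41/6, 65/12)
5. F_x = 25/2  [2·signedArea(FEB) = -297/4 ∩ AF · DB = -535/8]
6. F_y = 61/4  [2·signedArea(FEB) = -297/4 ∩ AF · DB = -535/8]
   → F = (25/2, 61/4)

A = (41/6, 65/12)
D = (15/2, 3/4)
F = (25/2, 61/4)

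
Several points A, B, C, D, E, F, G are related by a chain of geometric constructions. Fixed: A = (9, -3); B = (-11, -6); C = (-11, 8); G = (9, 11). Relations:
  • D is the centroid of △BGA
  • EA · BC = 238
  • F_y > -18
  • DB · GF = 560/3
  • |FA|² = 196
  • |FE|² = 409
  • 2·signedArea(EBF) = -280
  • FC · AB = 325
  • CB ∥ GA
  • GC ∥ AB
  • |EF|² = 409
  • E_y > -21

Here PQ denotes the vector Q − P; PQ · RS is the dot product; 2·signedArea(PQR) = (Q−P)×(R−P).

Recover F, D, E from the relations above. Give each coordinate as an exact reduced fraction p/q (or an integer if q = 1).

D = (7/3, 2/3)
E = (-11, -20)
F = (9, -17)

1. D_x = 7/3  [D is the centroid of △BGA]
2. D_y = 2/3  [D is the centroid of △BGA]
   → D = (7/3, 2/3)
3. E_y = -20  [EA · BC = 238]
4. F_x = 9  [FC · AB = 325 ∩ DB · GF = 560/3]
5. F_y = -17  [FC · AB = 325 ∩ DB · GF = 560/3]
   → F = (9, -17)
6. E_x = -11  [2·signedArea(EBF) = -280 ∩ EA · BC = 238]
   → E = (-11, -20)
7. E_y = -20  [2·signedArea(EBF) = -280 ∩ EA · BC = 238]
   → E = (-11, -20)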